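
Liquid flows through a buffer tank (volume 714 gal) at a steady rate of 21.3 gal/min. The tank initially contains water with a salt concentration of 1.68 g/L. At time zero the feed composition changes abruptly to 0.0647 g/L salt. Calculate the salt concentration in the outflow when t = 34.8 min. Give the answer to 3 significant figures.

Species balance on the tank: V dC/dt = Q(C_in − C).
Rewrite as dC/dt + C/τ = C_in/τ, τ = V/Q = 33.521 min.
This is linear first-order; C(t) = C_in + (C₀ − C_in) e^(−t/τ).
C(34.8) = 0.0647 + (1.68 − 0.0647)·e^(−34.8/33.521) = 0.0647 + (1.6153)·0.35411 = 0.63669 g/L.

0.637 g/L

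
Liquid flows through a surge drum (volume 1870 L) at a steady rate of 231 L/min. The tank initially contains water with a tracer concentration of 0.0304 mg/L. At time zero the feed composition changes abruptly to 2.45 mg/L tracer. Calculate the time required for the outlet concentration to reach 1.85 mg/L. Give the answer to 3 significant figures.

Species balance: V dC/dt = Q(C_in − C) ⇒ τ = V/Q = 8.0952 min.
C(t) = C_in + (C₀ − C_in) e^(−t/τ). Set C = 1.85 and solve for t:
e^(−t/τ) = (C − C_in)/(C₀ − C_in) = (1.85 − 2.45)/(0.0304 − 2.45) = 0.24797
t = −τ ln(…) = 8.0952 × 1.3944 = 11.288 min.

11.3 min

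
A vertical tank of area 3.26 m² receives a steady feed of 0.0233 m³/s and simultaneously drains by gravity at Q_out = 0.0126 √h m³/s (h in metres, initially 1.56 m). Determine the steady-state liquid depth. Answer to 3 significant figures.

Accumulation of liquid (constant cross-section A): A dh/dt = Q_in − 0.0126 √h. At steady state dh/dt = 0:
Q_in = 0.0126 √h_ss ⇒ √h_ss = 0.0233/0.0126 = 1.8492.
h_ss = 1.8492² = 3.4196 m. (Since h₀ = 1.56 m < h_ss, the level will rise toward this value.)

3.42 m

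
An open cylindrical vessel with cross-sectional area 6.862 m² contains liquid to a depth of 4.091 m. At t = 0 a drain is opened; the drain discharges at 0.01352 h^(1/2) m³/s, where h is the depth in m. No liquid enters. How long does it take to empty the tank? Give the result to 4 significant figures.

2053 s

A dh/dt = −Q_out = −0.01352 √h.
This is separable: 2 d(√h)/dt = −0.01352/A, so √h = √h₀ − (0.01352/(2A)) t.
Set h = 0: 2√h₀ = (0.01352/A) t_empty ⇒ t_empty = 2A√h₀/0.01352.
t_empty = 2·6.862·√4.091/0.01352 = 13.7240·2.02262/0.01352 = 2053.14 s.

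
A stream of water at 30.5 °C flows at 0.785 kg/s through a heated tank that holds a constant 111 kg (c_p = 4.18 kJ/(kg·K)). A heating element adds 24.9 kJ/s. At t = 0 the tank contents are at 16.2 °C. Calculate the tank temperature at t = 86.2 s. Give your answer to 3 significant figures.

26.2 °C

M c_p dT/dt = ṁ c_p (T_in − T) + Q̇.
Rearrange: dT/dt = (T_ss − T)/τ with τ = M/ṁ = 141.40 s and T_ss = T_in + Q̇/(ṁ c_p) = 38.088 °C.
This is linear first-order; T(t) = T_ss + (T₀ − T_ss) e^(−t/τ).
T(86.2) = 38.088 + (-21.888)·e^(−86.2/141.40) = 38.088 + (-21.888)·0.54356 = 26.191 °C.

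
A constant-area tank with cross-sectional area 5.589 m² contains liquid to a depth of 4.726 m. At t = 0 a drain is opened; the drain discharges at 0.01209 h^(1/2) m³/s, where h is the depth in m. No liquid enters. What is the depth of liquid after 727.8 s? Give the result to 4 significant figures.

Mass balance (ρ constant): A dh/dt = −0.01209 √h.
This is separable: 2 d(√h)/dt = −0.01209/A, so √h = √h₀ − (0.01209/(2A)) t.
√h = √4.726 − 0.01209·727.8/(2·5.589) = 2.17394 − 0.787180 = 1.38676.
h = 1.38676² = 1.92309 m.

1.923 m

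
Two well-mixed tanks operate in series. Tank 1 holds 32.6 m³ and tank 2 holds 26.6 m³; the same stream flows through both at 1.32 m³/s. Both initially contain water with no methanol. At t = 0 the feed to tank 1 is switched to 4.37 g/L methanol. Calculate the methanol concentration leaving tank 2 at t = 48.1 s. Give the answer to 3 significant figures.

Time constants: τᵢ = Vᵢ/Q for each well-mixed tank.
τ₁ = 32.6/1.32 = 24.697 s; τ₂ = 26.6/1.32 = 20.152 s.
Solving the cascade with C₁(0)=C₂(0)=0 gives C₂(t) = C_in[1 − (τ₁ e^(−t/τ₁) − τ₂ e^(−t/τ₂))/(τ₁ − τ₂)].
At t = 48.1: e^(−t/τ₁) = 0.14261, e^(−t/τ₂) = 0.091913.
C₂ = 4.37·[1 − (24.697·0.14261 − 20.152·0.091913)/(4.5455)] = 4.37·0.63260 = 2.7645 g/L.

2.76 g/L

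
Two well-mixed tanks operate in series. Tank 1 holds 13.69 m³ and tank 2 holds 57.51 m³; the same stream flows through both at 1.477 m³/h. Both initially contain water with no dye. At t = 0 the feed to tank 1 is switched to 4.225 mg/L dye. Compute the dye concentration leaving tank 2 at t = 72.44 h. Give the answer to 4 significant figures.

Time constants: τᵢ = Vᵢ/Q for each well-mixed tank.
τ₁ = 13.69/1.477 = 9.26879 h; τ₂ = 57.51/1.477 = 38.9370 h.
Solving the cascade with C₁(0)=C₂(0)=0 gives C₂(t) = C_in[1 − (τ₁ e^(−t/τ₁) − τ₂ e^(−t/τ₂))/(τ₁ − τ₂)].
At t = 72.44: e^(−t/τ₁) = 0.000403442, e^(−t/τ₂) = 0.155604.
C₂ = 4.225·[1 − (9.26879·0.000403442 − 38.9370·0.155604)/(-29.6682)] = 4.225·0.795909 = 3.36271 mg/L.

3.363 mg/L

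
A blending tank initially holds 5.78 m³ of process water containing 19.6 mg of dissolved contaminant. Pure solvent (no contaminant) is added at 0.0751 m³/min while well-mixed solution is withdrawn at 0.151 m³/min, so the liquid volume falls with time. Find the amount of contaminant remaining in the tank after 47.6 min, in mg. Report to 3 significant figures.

2.78 mg

Let m(t) be the amount of contaminant. Volume: V(t) = V₀ + (Q_in − Q_out) t = 5.78 − 0.075900 t; V(47.6) = 2.1672 m³.
Species balance (pure solvent in): dm/dt = −Q_out · m/V(t).
Separate: dm/m = −Q_out dt/V(t) ⇒ ln(m/m₀) = −(Q_out/(Q_in−Q_out)) ln(V/V₀).
m = m₀ (V₀/V)^(Q_out/(Q_in−Q_out)) = 19.6 × (5.78/2.1672)^(-1.9895) = 2.7840 mg.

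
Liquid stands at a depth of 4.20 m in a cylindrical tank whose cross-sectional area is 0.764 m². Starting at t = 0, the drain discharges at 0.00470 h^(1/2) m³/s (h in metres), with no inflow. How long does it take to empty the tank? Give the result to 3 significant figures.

With no inflow, A dh/dt = −0.00470 √h.
This is separable: 2 d(√h)/dt = −0.00470/A, so √h = √h₀ − (0.00470/(2A)) t.
Tank is empty when √h = 0: t_empty = 2A√h₀/0.00470.
t_empty = 2·0.764·√4.20/0.00470 = 1.5280·2.0494/0.00470 = 666.27 s.

666 s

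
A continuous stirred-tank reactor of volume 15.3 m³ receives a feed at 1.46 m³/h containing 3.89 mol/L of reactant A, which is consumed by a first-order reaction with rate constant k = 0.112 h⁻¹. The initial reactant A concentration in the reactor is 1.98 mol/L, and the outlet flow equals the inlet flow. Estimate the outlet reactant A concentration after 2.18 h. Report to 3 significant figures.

Species balance: V dC/dt = Q C_in − Q C − k V C.
This is linear with rate a = Q/V + k = 0.20742 h⁻¹.
C_ss = Q C_in/(Q + kV) = 1.7896 mol/L; C(t) = C_ss + (C₀ − C_ss) e^(−a t).
C(2.18) = 1.7896 + (0.19042)·e^(−0.20742·2.18) = 1.7896 + (0.19042)·0.63624 = 1.9107 mol/L.

1.91 mol/L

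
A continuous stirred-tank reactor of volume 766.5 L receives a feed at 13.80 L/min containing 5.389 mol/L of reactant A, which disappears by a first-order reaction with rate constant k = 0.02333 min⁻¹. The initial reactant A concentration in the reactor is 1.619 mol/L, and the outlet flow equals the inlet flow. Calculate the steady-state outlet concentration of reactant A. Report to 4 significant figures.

Species balance: V dC/dt = Q C_in − Q C − k V C.
At steady state: 0 = Q C_in − (Q + kV) C_ss, so C_ss = Q C_in/(Q + kV).
C_ss = 13.80·5.389/(13.80 + 0.02333·766.5) = 74.3682/31.6824 = 2.34730 mol/L.

2.347 mol/L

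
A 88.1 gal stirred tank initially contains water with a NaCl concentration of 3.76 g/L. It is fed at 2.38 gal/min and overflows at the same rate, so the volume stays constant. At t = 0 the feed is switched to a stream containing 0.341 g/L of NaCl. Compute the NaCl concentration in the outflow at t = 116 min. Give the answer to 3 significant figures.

0.490 g/L

Species balance on the tank: V dC/dt = Q(C_in − C).
Time constant τ = V/Q = 88.1/2.38 = 37.017 min.
C approaches C_in exponentially: C(t) = C_in + (C₀ − C_in) e^(−t/τ).
C(116) = 0.341 + (3.76 − 0.341)·e^(−116/37.017) = 0.341 + (3.4190)·0.043556 = 0.48992 g/L.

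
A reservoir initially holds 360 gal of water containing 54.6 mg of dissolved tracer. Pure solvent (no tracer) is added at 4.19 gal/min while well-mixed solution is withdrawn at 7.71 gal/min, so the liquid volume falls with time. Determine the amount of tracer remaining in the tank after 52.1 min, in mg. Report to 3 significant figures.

Total volume: dV/dt = Q_in − Q_out = -3.5200 gal/min, so V(t) = 360 − 3.5200 t and V(52.1) = 176.61 gal.
No tracer enters, so dm/dt = −Q_out · (m/V).
dm/m = −Q_out dt/(V₀ − 3.5200 t); integrating gives ln(m/m₀) = −(Q_out/(Q_in−Q_out)) ln(V/V₀).
m = m₀ (V₀/V)^(Q_out/(Q_in−Q_out)) = 54.6 × (360/176.61)^(-2.1903) = 11.475 mg.

11.5 mg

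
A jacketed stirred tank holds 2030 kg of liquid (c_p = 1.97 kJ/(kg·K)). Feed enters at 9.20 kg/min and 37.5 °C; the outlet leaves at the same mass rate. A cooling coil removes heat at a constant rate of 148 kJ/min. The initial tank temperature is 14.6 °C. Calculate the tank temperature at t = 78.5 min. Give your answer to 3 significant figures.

19.0 °C

Heat balance on the well-mixed liquid: M c_p dT/dt = ṁ c_p (T_in − T) − 148.
τ = M/ṁ = 220.65 min; T_ss = T_in − Q̇/(ṁ c_p) = 37.5 − 148/(9.20·1.97) = 29.334 °C.
Solution: T(t) = T_ss + (T₀ − T_ss) e^(−t/τ).
T(78.5) = 29.334 + (-14.734)·e^(−78.5/220.65) = 29.334 + (-14.734)·0.70064 = 19.011 °C.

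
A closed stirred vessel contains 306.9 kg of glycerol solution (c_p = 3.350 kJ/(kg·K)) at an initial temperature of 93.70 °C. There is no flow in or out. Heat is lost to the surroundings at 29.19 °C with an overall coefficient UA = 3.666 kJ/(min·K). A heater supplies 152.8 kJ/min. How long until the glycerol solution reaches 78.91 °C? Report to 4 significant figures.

292.7 min

Lumped-capacitance energy balance: M c_p dT/dt = UA(T_amb − T) + Q̇.
τ = M c_p/UA = 280.446 min; T_ss = T_amb + Q̇/UA = 29.19 + 152.8/3.666 = 70.8703 °C.
T(t) = T_ss + (T₀ − T_ss)e^(−t/τ); set T = 78.91:
t = −τ ln[(T − T_ss)/(T₀ − T_ss)] = −280.446 · ln(0.352160) = 292.693 min.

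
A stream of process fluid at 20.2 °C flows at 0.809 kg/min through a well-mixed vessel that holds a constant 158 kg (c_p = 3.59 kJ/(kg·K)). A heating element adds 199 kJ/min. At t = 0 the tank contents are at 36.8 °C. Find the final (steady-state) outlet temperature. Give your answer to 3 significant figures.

First-law balance (no shaft work): M c_p dT/dt = ṁ c_p (T_in − T) + 199.
At steady state dT/dt = 0 ⇒ T_ss = T_in + Q̇/(ṁ c_p) = 20.2 + 199/(0.809·3.59) = 88.719 °C.

88.7 °C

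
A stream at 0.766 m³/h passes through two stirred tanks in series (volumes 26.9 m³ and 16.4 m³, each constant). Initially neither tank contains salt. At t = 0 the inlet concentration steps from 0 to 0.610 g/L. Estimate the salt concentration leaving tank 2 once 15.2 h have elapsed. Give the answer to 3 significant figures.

Each tank obeys Vᵢ dCᵢ/dt = Q(Cᵢ₋₁ − Cᵢ), so τᵢ = Vᵢ/Q.
τ₁ = 26.9/0.766 = 35.117 h; τ₂ = 16.4/0.766 = 21.410 h.
Tank 1: C₁ = C_in(1 − e^(−t/τ₁)). Tank 2 (τ₁ ≠ τ₂): C₂ = C_in[1 − (τ₁ e^(−t/τ₁) − τ₂ e^(−t/τ₂))/(τ₁ − τ₂)].
At t = 15.2: e^(−t/τ₁) = 0.64867, e^(−t/τ₂) = 0.49167.
C₂ = 0.610·[1 − (35.117·0.64867 − 21.410·0.49167)/(13.708)] = 0.610·0.10611 = 0.064728 g/L.

0.0647 g/L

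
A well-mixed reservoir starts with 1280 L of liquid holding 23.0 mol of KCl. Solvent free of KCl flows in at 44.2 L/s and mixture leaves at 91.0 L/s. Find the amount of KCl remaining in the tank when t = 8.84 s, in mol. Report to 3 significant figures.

Let m(t) be the amount of KCl. Volume: V(t) = V₀ + (Q_in − Q_out) t = 1280 − 46.800 t; V(8.84) = 866.29 L.
Species balance (pure solvent in): dm/dt = −Q_out · m/V(t).
dm/m = −Q_out dt/(V₀ − 46.800 t); integrating gives ln(m/m₀) = −(Q_out/(Q_in−Q_out)) ln(V/V₀).
m = m₀ (V₀/V)^(Q_out/(Q_in−Q_out)) = 23.0 × (1280/866.29)^(-1.9444) = 10.766 mol.

10.8 mol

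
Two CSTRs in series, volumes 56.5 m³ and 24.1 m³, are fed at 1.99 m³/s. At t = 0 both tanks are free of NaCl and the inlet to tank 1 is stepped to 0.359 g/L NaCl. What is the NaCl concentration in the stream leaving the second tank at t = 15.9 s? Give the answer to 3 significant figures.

Each tank obeys Vᵢ dCᵢ/dt = Q(Cᵢ₋₁ − Cᵢ), so τᵢ = Vᵢ/Q.
τ₁ = 56.5/1.99 = 28.392 s; τ₂ = 24.1/1.99 = 12.111 s.
Solving the cascade with C₁(0)=C₂(0)=0 gives C₂(t) = C_in[1 − (τ₁ e^(−t/τ₁) − τ₂ e^(−t/τ₂))/(τ₁ − τ₂)].
At t = 15.9: e^(−t/τ₁) = 0.57120, e^(−t/τ₂) = 0.26904.
C₂ = 0.359·[1 − (28.392·0.57120 − 12.111·0.26904)/(16.281)] = 0.359·0.20405 = 0.073252 g/L.

0.0733 g/L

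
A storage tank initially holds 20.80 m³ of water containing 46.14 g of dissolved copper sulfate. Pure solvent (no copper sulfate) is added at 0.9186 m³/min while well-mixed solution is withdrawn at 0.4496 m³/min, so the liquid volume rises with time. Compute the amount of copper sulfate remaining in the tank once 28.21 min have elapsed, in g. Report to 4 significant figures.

Let m(t) be the amount of copper sulfate. Volume: V(t) = V₀ + (Q_in − Q_out) t = 20.80 + 0.469000 t; V(28.21) = 34.0305 m³.
No copper sulfate enters, so dm/dt = −Q_out · (m/V).
dm/m = −Q_out dt/(V₀ + 0.469000 t); integrating gives ln(m/m₀) = −(Q_out/(Q_in−Q_out)) ln(V/V₀).
m = m₀ (V₀/V)^(Q_out/(Q_in−Q_out)) = 46.14 × (20.80/34.0305)^(0.958635) = 28.7817 g.

28.78 g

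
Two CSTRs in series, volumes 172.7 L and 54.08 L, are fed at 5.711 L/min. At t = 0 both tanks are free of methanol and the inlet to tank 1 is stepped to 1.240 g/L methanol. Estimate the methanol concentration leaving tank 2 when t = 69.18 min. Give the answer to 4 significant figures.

Species balance on tank i: dCᵢ/dt = (Cᵢ₋₁ − Cᵢ)/τᵢ with τᵢ = Vᵢ/Q.
τ₁ = 172.7/5.711 = 30.2399 min; τ₂ = 54.08/5.711 = 9.46944 min.
Solving the cascade with C₁(0)=C₂(0)=0 gives C₂(t) = C_in[1 − (τ₁ e^(−t/τ₁) − τ₂ e^(−t/τ₂))/(τ₁ − τ₂)].
At t = 69.18: e^(−t/τ₁) = 0.101499, e^(−t/τ₂) = 0.000671765.
C₂ = 1.240·[1 − (30.2399·0.101499 − 9.46944·0.000671765)/(20.7704)] = 1.240·0.852533 = 1.05714 g/L.

1.057 g/L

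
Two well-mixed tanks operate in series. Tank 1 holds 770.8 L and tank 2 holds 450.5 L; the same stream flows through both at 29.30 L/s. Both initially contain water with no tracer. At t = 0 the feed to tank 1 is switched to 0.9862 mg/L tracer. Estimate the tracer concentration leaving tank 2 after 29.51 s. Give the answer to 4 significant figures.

0.4167 mg/L

Time constants: τᵢ = Vᵢ/Q for each well-mixed tank.
τ₁ = 770.8/29.30 = 26.3072 s; τ₂ = 450.5/29.30 = 15.3754 s.
Solving the cascade with C₁(0)=C₂(0)=0 gives C₂(t) = C_in[1 − (τ₁ e^(−t/τ₁) − τ₂ e^(−t/τ₂))/(τ₁ − τ₂)].
At t = 29.51: e^(−t/τ₁) = 0.325710, e^(−t/τ₂) = 0.146710.
C₂ = 0.9862·[1 − (26.3072·0.325710 − 15.3754·0.146710)/(10.9317)] = 0.9862·0.422528 = 0.416697 mg/L.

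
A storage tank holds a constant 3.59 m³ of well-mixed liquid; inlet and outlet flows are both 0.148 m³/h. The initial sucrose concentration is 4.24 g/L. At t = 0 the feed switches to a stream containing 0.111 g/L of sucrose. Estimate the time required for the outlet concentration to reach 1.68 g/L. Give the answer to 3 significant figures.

23.5 h

Accumulation = in − out for the solute gives V dC/dt = Q(C_in − C), so τ = V/Q = 24.257 h.
C(t) = C_in + (C₀ − C_in) e^(−t/τ). Set C = 1.68 and solve for t:
e^(−t/τ) = (C − C_in)/(C₀ − C_in) = (1.68 − 0.111)/(4.24 − 0.111) = 0.38000
t = −τ ln(…) = 24.257 × 0.96760 = 23.471 h.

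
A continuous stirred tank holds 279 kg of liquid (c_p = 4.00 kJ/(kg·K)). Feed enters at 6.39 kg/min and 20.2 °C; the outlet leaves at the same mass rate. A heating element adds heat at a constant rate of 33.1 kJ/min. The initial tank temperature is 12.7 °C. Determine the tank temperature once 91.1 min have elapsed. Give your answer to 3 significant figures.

20.4 °C

First-law balance (no shaft work): M c_p dT/dt = ṁ c_p (T_in − T) + 33.1.
τ = M/ṁ = 43.662 min; T_ss = T_in + Q̇/(ṁ c_p) = 20.2 + 33.1/(6.39·4.00) = 21.495 °C.
T approaches T_ss exponentially: T(t) = T_ss + (T₀ − T_ss) e^(−t/τ).
T(91.1) = 21.495 + (-8.7950)·e^(−91.1/43.662) = 21.495 + (-8.7950)·0.12412 = 20.403 °C.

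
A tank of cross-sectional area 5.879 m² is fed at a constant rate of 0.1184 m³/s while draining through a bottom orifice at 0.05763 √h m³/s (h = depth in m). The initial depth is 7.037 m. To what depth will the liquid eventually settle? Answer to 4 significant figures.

4.221 m

A dh/dt = Q_in − 0.05763 √h. Steady state requires inflow = outflow:
Q_in = 0.05763 √h_ss ⇒ √h_ss = 0.1184/0.05763 = 2.05449.
h_ss = 2.05449² = 4.22091 m. (Since h₀ = 7.037 m > h_ss, the level will fall toward this value.)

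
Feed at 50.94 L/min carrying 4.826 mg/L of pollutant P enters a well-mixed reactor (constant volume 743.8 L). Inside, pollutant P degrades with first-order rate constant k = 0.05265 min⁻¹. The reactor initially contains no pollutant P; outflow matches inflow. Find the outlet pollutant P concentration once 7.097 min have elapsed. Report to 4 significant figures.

1.574 mg/L

Species balance: V dC/dt = Q C_in − Q C − k V C.
dC/dt = (Q/V) C_in − (Q/V + k) C; effective rate a = Q/V + k = 0.0684862 + 0.05265 = 0.121136 min⁻¹.
C_ss = Q C_in/(Q + kV) = 2.72845 mg/L; C(t) = C_ss + (C₀ − C_ss) e^(−a t).
C(7.097) = 2.72845 + (-2.72845)·e^(−0.121136·7.097) = 2.72845 + (-2.72845)·0.423288 = 1.57353 mg/L.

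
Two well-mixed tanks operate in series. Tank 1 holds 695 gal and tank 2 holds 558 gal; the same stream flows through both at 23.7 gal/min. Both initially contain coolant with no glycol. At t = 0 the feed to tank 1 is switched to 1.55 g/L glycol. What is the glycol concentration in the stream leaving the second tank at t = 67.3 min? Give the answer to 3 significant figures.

Species balance on tank i: dCᵢ/dt = (Cᵢ₋₁ − Cᵢ)/τᵢ with τᵢ = Vᵢ/Q.
τ₁ = 695/23.7 = 29.325 min; τ₂ = 558/23.7 = 23.544 min.
Solving the cascade with C₁(0)=C₂(0)=0 gives C₂(t) = C_in[1 − (τ₁ e^(−t/τ₁) − τ₂ e^(−t/τ₂))/(τ₁ − τ₂)].
At t = 67.3: e^(−t/τ₁) = 0.10076, e^(−t/τ₂) = 0.057358.
C₂ = 1.55·[1 − (29.325·0.10076 − 23.544·0.057358)/(5.7806)] = 1.55·0.72245 = 1.1198 g/L.

1.12 g/L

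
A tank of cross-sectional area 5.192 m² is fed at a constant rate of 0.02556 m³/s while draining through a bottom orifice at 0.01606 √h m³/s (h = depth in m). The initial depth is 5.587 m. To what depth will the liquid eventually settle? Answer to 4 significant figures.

2.533 m

A dh/dt = Q_in − 0.01606 √h. Steady state requires inflow = outflow:
Q_in = 0.01606 √h_ss ⇒ √h_ss = 0.02556/0.01606 = 1.59153.
h_ss = 1.59153² = 2.53297 m. (Since h₀ = 5.587 m > h_ss, the level will fall toward this value.)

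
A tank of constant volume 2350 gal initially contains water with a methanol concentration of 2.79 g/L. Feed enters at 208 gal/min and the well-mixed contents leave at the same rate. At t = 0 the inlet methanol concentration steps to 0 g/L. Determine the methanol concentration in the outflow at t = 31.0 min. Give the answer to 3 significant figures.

Mass balance on the solute (V constant): V dC/dt = Q(C_in − C).
Time constant τ = V/Q = 2350/208 = 11.298 min.
Solution: C(t) = C_in + (C₀ − C_in) e^(−t/τ).
C(31.0) = 0 + (2.79 − 0)·e^(−31.0/11.298) = 0 + (2.7900)·0.064324 = 0.17946 g/L.

0.179 g/L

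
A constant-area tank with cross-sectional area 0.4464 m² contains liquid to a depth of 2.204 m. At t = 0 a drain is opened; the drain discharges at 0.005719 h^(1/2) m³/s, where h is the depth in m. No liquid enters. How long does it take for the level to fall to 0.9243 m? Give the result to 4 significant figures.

81.67 s

With no inflow, A dh/dt = −0.005719 √h.
This is separable: 2 d(√h)/dt = −0.005719/A, so √h = √h₀ − (0.005719/(2A)) t.
t = 2A(√h₀ − √h)/0.005719 = 2·0.4464·(√2.204 − √0.9243)/0.005719
  = 0.892800 × (1.48459 − 0.961405) / 0.005719 = 81.6746 s.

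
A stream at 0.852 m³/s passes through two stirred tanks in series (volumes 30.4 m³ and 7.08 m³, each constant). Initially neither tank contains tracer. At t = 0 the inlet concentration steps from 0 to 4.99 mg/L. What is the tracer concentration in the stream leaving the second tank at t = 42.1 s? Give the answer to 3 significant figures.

3.00 mg/L

Species balance on tank i: dCᵢ/dt = (Cᵢ₋₁ − Cᵢ)/τᵢ with τᵢ = Vᵢ/Q.
τ₁ = 30.4/0.852 = 35.681 s; τ₂ = 7.08/0.852 = 8.3099 s.
Tank 1: C₁ = C_in(1 − e^(−t/τ₁)). Tank 2 (τ₁ ≠ τ₂): C₂ = C_in[1 − (τ₁ e^(−t/τ₁) − τ₂ e^(−t/τ₂))/(τ₁ − τ₂)].
At t = 42.1: e^(−t/τ₁) = 0.30731, e^(−t/τ₂) = 0.0063059.
C₂ = 4.99·[1 − (35.681·0.30731 − 8.3099·0.0063059)/(27.371)] = 4.99·0.60131 = 3.0005 mg/L.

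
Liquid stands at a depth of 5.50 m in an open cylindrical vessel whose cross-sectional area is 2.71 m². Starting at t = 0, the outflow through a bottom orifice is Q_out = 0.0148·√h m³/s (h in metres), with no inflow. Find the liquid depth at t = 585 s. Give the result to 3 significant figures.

A dh/dt = −Q_out = −0.0148 √h.
∫ h^(−1/2) dh = −(0.0148/A) ∫ dt, giving 2√h = 2√h₀ − (0.0148/A) t.
√h = √5.50 − 0.0148·585/(2·2.71) = 2.3452 − 1.5974 = 0.74779.
h = 0.74779² = 0.55919 m.

0.559 m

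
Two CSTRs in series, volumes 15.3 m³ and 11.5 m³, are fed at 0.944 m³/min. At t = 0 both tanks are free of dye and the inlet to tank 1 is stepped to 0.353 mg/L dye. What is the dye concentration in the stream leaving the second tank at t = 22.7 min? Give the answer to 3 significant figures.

Time constants: τᵢ = Vᵢ/Q for each well-mixed tank.
τ₁ = 15.3/0.944 = 16.208 min; τ₂ = 11.5/0.944 = 12.182 min.
Solving the cascade with C₁(0)=C₂(0)=0 gives C₂(t) = C_in[1 − (τ₁ e^(−t/τ₁) − τ₂ e^(−t/τ₂))/(τ₁ − τ₂)].
At t = 22.7: e^(−t/τ₁) = 0.24646, e^(−t/τ₂) = 0.15515.
C₂ = 0.353·[1 − (16.208·0.24646 − 12.182·0.15515)/(4.0254)] = 0.353·0.47722 = 0.16846 mg/L.

0.168 mg/L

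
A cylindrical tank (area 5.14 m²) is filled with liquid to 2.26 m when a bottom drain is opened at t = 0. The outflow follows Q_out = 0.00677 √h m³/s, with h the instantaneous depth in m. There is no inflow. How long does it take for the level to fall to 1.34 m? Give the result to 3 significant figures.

525 s

Unsteady balance on liquid volume: A dh/dt = −0.00677 √h.
Separate and integrate: 2(√h − √h₀) = −(0.00677/A) t.
t = 2A(√h₀ − √h)/0.00677 = 2·5.14·(√2.26 − √1.34)/0.00677
  = 10.280 × (1.5033 − 1.1576) / 0.00677 = 525.00 s.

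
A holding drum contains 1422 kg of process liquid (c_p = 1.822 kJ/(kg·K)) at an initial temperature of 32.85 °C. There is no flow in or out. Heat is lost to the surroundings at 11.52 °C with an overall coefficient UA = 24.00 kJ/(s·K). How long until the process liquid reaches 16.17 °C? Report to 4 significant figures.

Lumped-capacitance energy balance: M c_p dT/dt = UA(T_amb − T).
τ = M c_p/UA = 107.954 s; T_ss = T_amb = 11.5200 °C.
T(t) = T_ss + (T₀ − T_ss)e^(−t/τ); set T = 16.17:
t = −τ ln[(T − T_ss)/(T₀ − T_ss)] = −107.954 · ln(0.218003) = 164.440 s.

164.4 s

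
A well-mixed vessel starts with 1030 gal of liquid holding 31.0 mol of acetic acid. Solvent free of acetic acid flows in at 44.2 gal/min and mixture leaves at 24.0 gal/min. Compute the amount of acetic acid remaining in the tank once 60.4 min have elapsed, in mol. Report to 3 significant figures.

Let m(t) be the amount of acetic acid. Volume: V(t) = V₀ + (Q_in − Q_out) t = 1030 + 20.200 t; V(60.4) = 2250.1 gal.
Solute balance: dm/dt = 0 − Q_out C = −Q_out m/V(t).
Separate: dm/m = −Q_out dt/V(t) ⇒ ln(m/m₀) = −(Q_out/(Q_in−Q_out)) ln(V/V₀).
m = m₀ (V₀/V)^(Q_out/(Q_in−Q_out)) = 31.0 × (1030/2250.1)^(1.1881) = 12.251 mol.

12.3 mol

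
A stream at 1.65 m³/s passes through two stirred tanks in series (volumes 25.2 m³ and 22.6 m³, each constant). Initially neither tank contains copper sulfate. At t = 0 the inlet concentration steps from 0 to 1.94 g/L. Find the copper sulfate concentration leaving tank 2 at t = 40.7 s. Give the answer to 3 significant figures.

Species balance on tank i: dCᵢ/dt = (Cᵢ₋₁ − Cᵢ)/τᵢ with τᵢ = Vᵢ/Q.
τ₁ = 25.2/1.65 = 15.273 s; τ₂ = 22.6/1.65 = 13.697 s.
Solving the cascade with C₁(0)=C₂(0)=0 gives C₂(t) = C_in[1 − (τ₁ e^(−t/τ₁) − τ₂ e^(−t/τ₂))/(τ₁ − τ₂)].
At t = 40.7: e^(−t/τ₁) = 0.069608, e^(−t/τ₂) = 0.051228.
C₂ = 1.94·[1 − (15.273·0.069608 − 13.697·0.051228)/(1.5758)] = 1.94·0.77063 = 1.4950 g/L.

1.50 g/L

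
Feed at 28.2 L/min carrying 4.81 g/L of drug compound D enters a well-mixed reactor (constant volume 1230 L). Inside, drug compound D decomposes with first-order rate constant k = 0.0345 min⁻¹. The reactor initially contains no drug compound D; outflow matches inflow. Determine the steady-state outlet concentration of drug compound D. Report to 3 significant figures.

V dC/dt = Q(C_in − C) − k V C.
Steady state (dC/dt = 0): C_ss = Q C_in/(Q + kV) = C_in/(1 + kV/Q).
C_ss = 28.2·4.81/(28.2 + 0.0345·1230) = 135.64/70.635 = 1.9203 g/L.

1.92 g/L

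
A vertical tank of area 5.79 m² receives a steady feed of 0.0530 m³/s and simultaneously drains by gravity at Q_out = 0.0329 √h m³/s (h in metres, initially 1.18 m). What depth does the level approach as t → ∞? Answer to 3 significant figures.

2.60 m

A dh/dt = Q_in − 0.0329 √h. Steady state requires inflow = outflow:
Q_in = 0.0329 √h_ss ⇒ √h_ss = 0.0530/0.0329 = 1.6109.
h_ss = 1.6109² = 2.5951 m. (Since h₀ = 1.18 m < h_ss, the level will rise toward this value.)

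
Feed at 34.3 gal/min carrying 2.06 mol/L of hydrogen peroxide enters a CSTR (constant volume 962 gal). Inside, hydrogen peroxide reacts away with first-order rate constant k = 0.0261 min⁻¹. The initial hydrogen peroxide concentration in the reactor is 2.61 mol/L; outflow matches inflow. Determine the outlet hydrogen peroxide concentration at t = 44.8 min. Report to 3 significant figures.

1.28 mol/L

Accumulation = in − out − consumed: V dC/dt = Q C_in − Q C − k V C.
dC/dt = (Q/V) C_in − (Q/V + k) C; effective rate a = Q/V + k = 0.035655 + 0.0261 = 0.061755 min⁻¹.
C_ss = Q C_in/(Q + kV) = 1.1894 mol/L; C(t) = C_ss + (C₀ − C_ss) e^(−a t).
C(44.8) = 1.1894 + (1.4206)·e^(−0.061755·44.8) = 1.1894 + (1.4206)·0.062874 = 1.2787 mol/L.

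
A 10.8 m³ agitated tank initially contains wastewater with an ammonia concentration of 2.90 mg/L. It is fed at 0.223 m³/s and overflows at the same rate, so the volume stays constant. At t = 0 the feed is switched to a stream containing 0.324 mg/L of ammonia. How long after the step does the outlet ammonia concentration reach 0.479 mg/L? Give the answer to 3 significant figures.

Species balance: V dC/dt = Q(C_in − C) ⇒ τ = V/Q = 48.430 s.
C(t) = C_in + (C₀ − C_in) e^(−t/τ). Set C = 0.479 and solve for t:
e^(−t/τ) = (C − C_in)/(C₀ − C_in) = (0.479 − 0.324)/(2.90 − 0.324) = 0.060171
t = −τ ln(…) = 48.430 × 2.8106 = 136.12 s.

136 s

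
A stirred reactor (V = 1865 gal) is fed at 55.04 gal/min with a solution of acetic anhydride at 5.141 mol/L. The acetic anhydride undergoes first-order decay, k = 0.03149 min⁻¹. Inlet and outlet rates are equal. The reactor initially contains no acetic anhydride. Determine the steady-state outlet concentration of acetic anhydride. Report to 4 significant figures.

Species balance: V dC/dt = Q C_in − Q C − k V C.
Steady state (dC/dt = 0): C_ss = Q C_in/(Q + kV) = C_in/(1 + kV/Q).
C_ss = 55.04·5.141/(55.04 + 0.03149·1865) = 282.961/113.769 = 2.48715 mol/L.

2.487 mol/L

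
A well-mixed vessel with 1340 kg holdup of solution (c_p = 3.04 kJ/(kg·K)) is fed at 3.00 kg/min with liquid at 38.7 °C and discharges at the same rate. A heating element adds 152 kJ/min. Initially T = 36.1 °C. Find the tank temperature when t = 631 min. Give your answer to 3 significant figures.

M c_p dT/dt = ṁ c_p (T_in − T) + Q̇.
τ = M/ṁ = 446.67 min; T_ss = T_in + Q̇/(ṁ c_p) = 38.7 + 152/(3.00·3.04) = 55.367 °C.
This is linear first-order; T(t) = T_ss + (T₀ − T_ss) e^(−t/τ).
T(631) = 55.367 + (-19.267)·e^(−631/446.67) = 55.367 + (-19.267)·0.24349 = 50.675 °C.

50.7 °C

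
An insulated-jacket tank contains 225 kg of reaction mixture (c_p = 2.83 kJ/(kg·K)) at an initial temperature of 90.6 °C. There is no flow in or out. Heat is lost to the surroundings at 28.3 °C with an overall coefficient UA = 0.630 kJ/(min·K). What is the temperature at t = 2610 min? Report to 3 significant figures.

Energy balance: M c_p dT/dt = −UA(T − T_amb).
dT/dt = (T_ss − T)/τ with T_ss = T_amb = 28.300 °C, τ = M c_p/UA = 225·2.83/0.630 = 1010.7 min.
Solution: T(t) = T_ss + (T₀ − T_ss) e^(−t/τ).
T(2610) = 28.300 + (62.300)·0.075597 = 33.010 °C.

33.0 °C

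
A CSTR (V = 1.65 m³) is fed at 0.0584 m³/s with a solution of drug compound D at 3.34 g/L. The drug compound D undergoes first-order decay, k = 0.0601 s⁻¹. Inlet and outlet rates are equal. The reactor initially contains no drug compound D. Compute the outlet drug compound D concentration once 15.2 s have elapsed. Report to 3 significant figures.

0.948 g/L

Species balance: V dC/dt = Q C_in − Q C − k V C.
This is linear with rate a = Q/V + k = 0.095494 s⁻¹.
C_ss = Q C_in/(Q + kV) = 1.2379 g/L; C(t) = C_ss + (C₀ − C_ss) e^(−a t).
C(15.2) = 1.2379 + (-1.2379)·e^(−0.095494·15.2) = 1.2379 + (-1.2379)·0.23422 = 0.94799 g/L.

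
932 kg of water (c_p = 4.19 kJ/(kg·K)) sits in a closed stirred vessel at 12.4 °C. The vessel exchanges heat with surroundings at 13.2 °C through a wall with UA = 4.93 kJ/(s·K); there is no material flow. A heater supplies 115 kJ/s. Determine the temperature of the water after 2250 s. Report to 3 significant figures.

35.1 °C

Lumped-capacitance energy balance: M c_p dT/dt = UA(T_amb − T) + Q̇.
dT/dt = (T_ss − T)/τ with T_ss = T_amb + Q̇/UA = 13.2 + 115/4.93 = 36.527 °C, τ = M c_p/UA = 932·4.19/4.93 = 792.11 s.
Integrating: T(t) = T_ss + (T₀ − T_ss) e^(−t/τ).
T(2250) = 36.527 + (-24.127)·0.058395 = 35.118 °C.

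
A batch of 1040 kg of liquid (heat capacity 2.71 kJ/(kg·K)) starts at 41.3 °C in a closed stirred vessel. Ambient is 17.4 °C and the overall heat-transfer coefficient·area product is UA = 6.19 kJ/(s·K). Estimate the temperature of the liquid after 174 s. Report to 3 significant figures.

Lumped-capacitance energy balance: M c_p dT/dt = UA(T_amb − T).
dT/dt = (T_ss − T)/τ with T_ss = T_amb = 17.400 °C, τ = M c_p/UA = 1040·2.71/6.19 = 455.32 s.
Integrating: T(t) = T_ss + (T₀ − T_ss) e^(−t/τ).
T(174) = 17.400 + (23.900)·0.68239 = 33.709 °C.

33.7 °C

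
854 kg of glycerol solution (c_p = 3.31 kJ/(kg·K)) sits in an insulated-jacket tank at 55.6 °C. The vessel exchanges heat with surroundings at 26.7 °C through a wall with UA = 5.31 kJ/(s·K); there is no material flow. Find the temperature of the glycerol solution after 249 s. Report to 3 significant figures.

44.8 °C

Lumped-capacitance energy balance: M c_p dT/dt = UA(T_amb − T).
dT/dt = (T_ss − T)/τ with T_ss = T_amb = 26.700 °C, τ = M c_p/UA = 854·3.31/5.31 = 532.34 s.
T approaches T_ss exponentially: T(t) = T_ss + (T₀ − T_ss) e^(−t/τ).
T(249) = 26.700 + (28.900)·0.62641 = 44.803 °C.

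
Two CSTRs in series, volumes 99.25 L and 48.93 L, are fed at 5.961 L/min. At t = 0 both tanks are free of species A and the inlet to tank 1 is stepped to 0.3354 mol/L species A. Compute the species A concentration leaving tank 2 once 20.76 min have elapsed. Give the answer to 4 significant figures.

Time constants: τᵢ = Vᵢ/Q for each well-mixed tank.
τ₁ = 99.25/5.961 = 16.6499 min; τ₂ = 48.93/5.961 = 8.20835 min.
Tank 1: C₁ = C_in(1 − e^(−t/τ₁)). Tank 2 (τ₁ ≠ τ₂): C₂ = C_in[1 − (τ₁ e^(−t/τ₁) − τ₂ e^(−t/τ₂))/(τ₁ − τ₂)].
At t = 20.76: e^(−t/τ₁) = 0.287407, e^(−t/τ₂) = 0.0797283.
C₂ = 0.3354·[1 − (16.6499·0.287407 − 8.20835·0.0797283)/(8.44154)] = 0.3354·0.510651 = 0.171272 mol/L.

0.1713 mol/L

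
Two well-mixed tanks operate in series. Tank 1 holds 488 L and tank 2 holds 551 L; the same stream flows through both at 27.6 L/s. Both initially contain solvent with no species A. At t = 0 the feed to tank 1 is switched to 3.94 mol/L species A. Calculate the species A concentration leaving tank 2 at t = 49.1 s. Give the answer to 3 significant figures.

Time constants: τᵢ = Vᵢ/Q for each well-mixed tank.
τ₁ = 488/27.6 = 17.681 s; τ₂ = 551/27.6 = 19.964 s.
Tank 1: C₁ = C_in(1 − e^(−t/τ₁)). Tank 2 (τ₁ ≠ τ₂): C₂ = C_in[1 − (τ₁ e^(−t/τ₁) − τ₂ e^(−t/τ₂))/(τ₁ − τ₂)].
At t = 49.1: e^(−t/τ₁) = 0.062227, e^(−t/τ₂) = 0.085481.
C₂ = 3.94·[1 − (17.681·0.062227 − 19.964·0.085481)/(-2.2826)] = 3.94·0.73439 = 2.8935 mol/L.

2.89 mol/L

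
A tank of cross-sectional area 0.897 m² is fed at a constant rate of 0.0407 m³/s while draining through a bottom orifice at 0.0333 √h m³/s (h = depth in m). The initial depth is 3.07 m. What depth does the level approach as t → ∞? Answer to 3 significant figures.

Accumulation of liquid (constant cross-section A): A dh/dt = Q_in − 0.0333 √h. At steady state dh/dt = 0:
Q_in = 0.0333 √h_ss ⇒ √h_ss = 0.0407/0.0333 = 1.2222.
h_ss = 1.2222² = 1.4938 m. (Since h₀ = 3.07 m > h_ss, the level will fall toward this value.)

1.49 m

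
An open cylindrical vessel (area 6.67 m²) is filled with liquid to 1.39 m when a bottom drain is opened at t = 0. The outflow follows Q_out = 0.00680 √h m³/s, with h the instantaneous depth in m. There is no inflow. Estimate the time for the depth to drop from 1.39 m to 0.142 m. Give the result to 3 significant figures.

With no inflow, A dh/dt = −0.00680 √h.
∫ h^(−1/2) dh = −(0.00680/A) ∫ dt, giving 2√h = 2√h₀ − (0.00680/A) t.
t = 2A(√h₀ − √h)/0.00680 = 2·6.67·(√1.39 − √0.142)/0.00680
  = 13.340 × (1.1790 − 0.37683) / 0.00680 = 1573.6 s.

1570 s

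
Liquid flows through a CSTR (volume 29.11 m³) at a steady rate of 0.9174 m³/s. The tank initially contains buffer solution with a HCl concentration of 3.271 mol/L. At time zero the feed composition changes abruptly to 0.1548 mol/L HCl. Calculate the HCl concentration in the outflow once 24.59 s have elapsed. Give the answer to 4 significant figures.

1.591 mol/L

Species balance on the tank: V dC/dt = Q(C_in − C).
So dC/dt = (C_in − C)/τ with τ = V/Q = 29.11/0.9174 = 31.7310 s.
C approaches C_in exponentially: C(t) = C_in + (C₀ − C_in) e^(−t/τ).
C(24.59) = 0.1548 + (3.271 − 0.1548)·e^(−24.59/31.7310) = 0.1548 + (3.11620)·0.460726 = 1.59051 mol/L.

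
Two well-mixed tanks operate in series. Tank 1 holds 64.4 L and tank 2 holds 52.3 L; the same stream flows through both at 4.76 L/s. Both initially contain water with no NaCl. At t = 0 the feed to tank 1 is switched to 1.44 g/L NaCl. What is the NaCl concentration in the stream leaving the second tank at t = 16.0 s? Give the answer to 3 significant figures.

0.542 g/L

Each tank obeys Vᵢ dCᵢ/dt = Q(Cᵢ₋₁ − Cᵢ), so τᵢ = Vᵢ/Q.
τ₁ = 64.4/4.76 = 13.529 s; τ₂ = 52.3/4.76 = 10.987 s.
Solving the cascade with C₁(0)=C₂(0)=0 gives C₂(t) = C_in[1 − (τ₁ e^(−t/τ₁) − τ₂ e^(−t/τ₂))/(τ₁ − τ₂)].
At t = 16.0: e^(−t/τ₁) = 0.30648, e^(−t/τ₂) = 0.23312.
C₂ = 1.44·[1 − (13.529·0.30648 − 10.987·0.23312)/(2.5420)] = 1.44·0.37643 = 0.54206 g/L.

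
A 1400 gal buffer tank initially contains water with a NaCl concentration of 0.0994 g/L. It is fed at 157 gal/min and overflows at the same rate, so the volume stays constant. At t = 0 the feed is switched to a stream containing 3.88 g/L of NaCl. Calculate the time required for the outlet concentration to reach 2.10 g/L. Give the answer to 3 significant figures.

6.72 min

Species balance: V dC/dt = Q(C_in − C) ⇒ τ = V/Q = 8.9172 min.
C(t) = C_in + (C₀ − C_in) e^(−t/τ). Set C = 2.10 and solve for t:
e^(−t/τ) = (C − C_in)/(C₀ − C_in) = (2.10 − 3.88)/(0.0994 − 3.88) = 0.47082
t = −τ ln(…) = 8.9172 × 0.75327 = 6.7171 min.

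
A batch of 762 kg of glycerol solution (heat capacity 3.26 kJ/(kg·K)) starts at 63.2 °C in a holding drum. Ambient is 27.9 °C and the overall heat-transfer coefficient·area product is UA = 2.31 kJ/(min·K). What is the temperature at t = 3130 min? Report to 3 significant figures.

First-law balance (no shaft work): M c_p dT/dt = −UA(T − T_amb).
dT/dt = (T_ss − T)/τ with T_ss = T_amb = 27.900 °C, τ = M c_p/UA = 762·3.26/2.31 = 1075.4 min.
T approaches T_ss exponentially: T(t) = T_ss + (T₀ − T_ss) e^(−t/τ).
T(3130) = 27.900 + (35.300)·0.054443 = 29.822 °C.

29.8 °C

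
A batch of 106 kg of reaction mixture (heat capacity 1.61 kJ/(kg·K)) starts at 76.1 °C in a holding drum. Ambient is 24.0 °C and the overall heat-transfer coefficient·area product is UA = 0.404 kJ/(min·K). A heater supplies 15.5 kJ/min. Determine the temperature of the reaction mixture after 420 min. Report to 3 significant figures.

M c_p dT/dt = −UA(T − T_amb) + Q̇.
dT/dt = (T_ss − T)/τ with T_ss = T_amb + Q̇/UA = 24.0 + 15.5/0.404 = 62.366 °C, τ = M c_p/UA = 106·1.61/0.404 = 422.43 min.
T approaches T_ss exponentially: T(t) = T_ss + (T₀ − T_ss) e^(−t/τ).
T(420) = 62.366 + (13.734)·0.37000 = 67.448 °C.

67.4 °C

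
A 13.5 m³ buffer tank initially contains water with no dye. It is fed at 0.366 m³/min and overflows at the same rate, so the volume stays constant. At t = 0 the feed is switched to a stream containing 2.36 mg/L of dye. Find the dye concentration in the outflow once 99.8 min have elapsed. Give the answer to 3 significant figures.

Species balance on the tank: V dC/dt = Q(C_in − C).
Time constant τ = V/Q = 13.5/0.366 = 36.885 min.
This is linear first-order; C(t) = C_in + (C₀ − C_in) e^(−t/τ).
C(99.8) = 2.36 + (0 − 2.36)·e^(−99.8/36.885) = 2.36 + (-2.3600)·0.066824 = 2.2023 mg/L.

2.20 mg/L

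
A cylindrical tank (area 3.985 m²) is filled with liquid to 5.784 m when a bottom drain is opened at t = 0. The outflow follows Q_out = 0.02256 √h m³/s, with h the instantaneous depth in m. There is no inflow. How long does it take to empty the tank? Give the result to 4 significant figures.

849.6 s

With no inflow, A dh/dt = −0.02256 √h.
Separate and integrate: 2(√h − √h₀) = −(0.02256/A) t.
Set h = 0: 2√h₀ = (0.02256/A) t_empty ⇒ t_empty = 2A√h₀/0.02256.
t_empty = 2·3.985·√5.784/0.02256 = 7.97000·2.40499/0.02256 = 849.637 s.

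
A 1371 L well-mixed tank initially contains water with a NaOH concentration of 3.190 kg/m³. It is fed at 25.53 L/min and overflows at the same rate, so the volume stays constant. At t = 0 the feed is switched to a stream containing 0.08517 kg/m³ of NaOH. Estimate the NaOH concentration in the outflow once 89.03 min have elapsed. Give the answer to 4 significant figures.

0.6768 kg/m³

Mass balance on the solute (V constant): V dC/dt = Q(C_in − C).
Rewrite as dC/dt + C/τ = C_in/τ, τ = V/Q = 53.7015 min.
This is linear first-order; C(t) = C_in + (C₀ − C_in) e^(−t/τ).
C(89.03) = 0.08517 + (3.190 − 0.08517)·e^(−89.03/53.7015) = 0.08517 + (3.10483)·0.190545 = 0.676780 kg/m³.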